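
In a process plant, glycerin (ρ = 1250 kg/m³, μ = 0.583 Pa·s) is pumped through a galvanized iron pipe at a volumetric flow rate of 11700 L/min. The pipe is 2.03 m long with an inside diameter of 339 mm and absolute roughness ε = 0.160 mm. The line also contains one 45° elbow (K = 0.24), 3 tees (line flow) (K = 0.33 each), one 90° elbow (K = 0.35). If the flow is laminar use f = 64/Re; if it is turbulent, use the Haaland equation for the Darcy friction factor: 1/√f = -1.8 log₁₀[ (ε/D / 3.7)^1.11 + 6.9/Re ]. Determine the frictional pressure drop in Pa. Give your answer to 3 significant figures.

ΔP ≈ 5320 Pa

Q = 11700 L/min = 11700/60000 = 0.195 m³/s.
Cross-sectional area A = πD²/4 = π(0.339)²/4 = 0.09026 m²; mean velocity V = Q/A = 0.195/0.09026 = 2.16 m/s.
Reynolds number Re = ρVD/μ = 1250 · 2.16 · 0.339 / 0.583 = 1570.
Re < 2300 → laminar flow, so f = 64/Re = 64/1570 = 0.04076 (the turbulent correlation is not needed).
Total minor-loss coefficient ΣK = 1·0.24 + 3·0.33 + 1·0.35 = 1.58.
ΔP = [f·L/D + ΣK]·(ρV²/2) = [0.04076·2.03/0.339 + 1.58]·(1250·2.16²/2) = [0.2441 + 1.58]·2917 = 5321 Pa.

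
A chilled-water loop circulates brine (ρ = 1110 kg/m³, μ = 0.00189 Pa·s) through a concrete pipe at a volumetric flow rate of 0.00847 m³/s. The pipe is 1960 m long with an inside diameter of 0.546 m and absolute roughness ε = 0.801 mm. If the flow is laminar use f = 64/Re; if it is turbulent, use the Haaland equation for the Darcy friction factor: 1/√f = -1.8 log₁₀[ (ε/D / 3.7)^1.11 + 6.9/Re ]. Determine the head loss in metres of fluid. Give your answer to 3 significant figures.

Cross-sectional area A = πD²/4 = π(0.546)²/4 = 0.2341 m²; mean velocity V = Q/A = 0.00847/0.2341 = 0.03617 m/s.
Reynolds number Re = ρVD/μ = 1110 · 0.03617 · 0.546 / 0.00189 = 1.16e+04.
Re > 4000 → turbulent. Relative roughness ε/D = 0.000801/0.546 = 0.00147. Haaland: 1/√f = -1.8 log₁₀[(0.00147/3.7)^1.11 + 6.9/1.16e+04] = -1.8 log₁₀[0.000168 + 0.000595] = 5.612, so f = 0.03175.
Darcy-Weisbach: ΔP = f(L/D)(ρV²/2) = 0.03175·(1960/0.546)·(1110·0.03617²/2) = 0.03175·3590·0.7263 = 82.78 Pa.
Head loss h_f = ΔP/(ρg) = 82.78/(1110·9.81) = 0.00760 m.

h_f ≈ 0.00760 m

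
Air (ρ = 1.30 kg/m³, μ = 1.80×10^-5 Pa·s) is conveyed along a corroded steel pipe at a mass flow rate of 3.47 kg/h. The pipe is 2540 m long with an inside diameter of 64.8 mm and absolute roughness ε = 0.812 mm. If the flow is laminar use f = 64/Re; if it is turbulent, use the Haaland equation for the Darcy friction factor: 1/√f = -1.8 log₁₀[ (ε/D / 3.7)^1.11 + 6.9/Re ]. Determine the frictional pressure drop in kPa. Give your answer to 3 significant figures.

ṁ = 3.47 kg/h = 3.47/3600 = 0.0009639 kg/s.
A = πD²/4 = π(0.0648)²/4 = 0.003298 m²; mean velocity V = ṁ/(ρA) = 0.0009639/(1.3 · 0.003298) = 0.2248 m/s.
Reynolds number Re = ρVD/μ = 1.3 · 0.2248 · 0.0648 / 1.8e-05 = 1052.
Re < 2300 → laminar flow, so f = 64/Re = 64/1052 = 0.06083 (the turbulent correlation is not needed).
Darcy-Weisbach: ΔP = f(L/D)(ρV²/2) = 0.06083·(2540/0.0648)·(1.3·0.2248²/2) = 0.06083·3.92e+04·0.03285 = 78.33 Pa.
ΔP = 78.33 Pa = 0.0783 kPa.

ΔP ≈ 0.0783 kPa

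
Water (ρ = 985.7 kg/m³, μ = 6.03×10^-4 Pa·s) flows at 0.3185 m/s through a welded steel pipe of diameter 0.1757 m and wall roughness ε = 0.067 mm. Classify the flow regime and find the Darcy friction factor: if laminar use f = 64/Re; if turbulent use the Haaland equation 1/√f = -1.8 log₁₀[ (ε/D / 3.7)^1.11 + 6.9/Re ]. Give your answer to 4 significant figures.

f ≈ 0.01981

Re = ρVD/μ = 985.7·0.3185·0.1757/0.000603 = 9.148e+04.
Re > 4000 → turbulent. ε/D = 6.7e-05/0.1757 = 0.000381; Haaland: 1/√f = -1.8 log₁₀[3.75e-05 + 7.54e-05] = 7.105, so f = 0.01981.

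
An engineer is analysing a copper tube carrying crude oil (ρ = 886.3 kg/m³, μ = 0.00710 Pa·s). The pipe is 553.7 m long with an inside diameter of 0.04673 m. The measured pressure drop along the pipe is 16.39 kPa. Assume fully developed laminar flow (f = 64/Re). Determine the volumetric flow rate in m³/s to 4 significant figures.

Q ≈ 4.879×10^-4 m³/s

For laminar flow, f = 64/Re with Re = ρVD/μ, so Darcy-Weisbach reduces to ΔP = 32μLV/D². Solving for V: V = ΔP·D²/(32μL) = 1.639e+04·(0.04673)²/(32·0.0071·553.7) = 0.2845 m/s.
Check: Re = ρVD/μ = 886.3·0.2845·0.04673/0.0071 = 1660 < 2300, so the laminar assumption holds.
Q = V·A = 0.2845·(π/4·0.04673²) = 0.0004879 m³/s = 4.879×10^-4 m³/s.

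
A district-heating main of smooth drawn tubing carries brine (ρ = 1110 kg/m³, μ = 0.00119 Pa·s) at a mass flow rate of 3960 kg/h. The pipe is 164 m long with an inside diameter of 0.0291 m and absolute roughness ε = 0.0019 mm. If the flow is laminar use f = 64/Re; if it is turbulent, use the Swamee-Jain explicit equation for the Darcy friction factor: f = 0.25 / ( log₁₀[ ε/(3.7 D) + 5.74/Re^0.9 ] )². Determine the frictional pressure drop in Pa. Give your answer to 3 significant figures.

ΔP ≈ 153000 Pa

ṁ = 3960 kg/h = 3960/3600 = 1.1 kg/s.
A = πD²/4 = π(0.0291)²/4 = 0.0006651 m²; mean velocity V = ṁ/(ρA) = 1.1/(1110 · 0.0006651) = 1.49 m/s.
Reynolds number Re = ρVD/μ = 1110 · 1.49 · 0.0291 / 0.00119 = 4.044e+04.
Re > 4000 → turbulent. Relative roughness ε/D = 1.9e-06/0.0291 = 6.53e-05. Swamee-Jain: f = 0.25/(log₁₀[6.53e-05/3.7 + 5.74/4.044e+04^0.9])² = 0.25/(log₁₀[1.76e-05 + 0.00041])² = 0.25/(-3.369)² = 0.02203.
Darcy-Weisbach: ΔP = f(L/D)(ρV²/2) = 0.02203·(164/0.0291)·(1110·1.49²/2) = 0.02203·5636·1232 = 1.53e+05 Pa.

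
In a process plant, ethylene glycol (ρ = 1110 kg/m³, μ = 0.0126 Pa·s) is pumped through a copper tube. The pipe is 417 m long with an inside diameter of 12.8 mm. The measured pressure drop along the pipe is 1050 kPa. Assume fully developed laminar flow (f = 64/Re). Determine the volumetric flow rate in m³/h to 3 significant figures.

For laminar flow, f = 64/Re with Re = ρVD/μ, so Darcy-Weisbach reduces to ΔP = 32μLV/D². Solving for V: V = ΔP·D²/(32μL) = 1.05e+06·(0.0128)²/(32·0.0126·417) = 1.023 m/s.
Check: Re = ρVD/μ = 1110·1.023·0.0128/0.0126 = 1154 < 2300, so the laminar assumption holds.
Q = V·A = 1.023·(π/4·0.0128²) = 0.0001317 m³/s = 0.474 m³/h.

Q ≈ 0.474 m³/h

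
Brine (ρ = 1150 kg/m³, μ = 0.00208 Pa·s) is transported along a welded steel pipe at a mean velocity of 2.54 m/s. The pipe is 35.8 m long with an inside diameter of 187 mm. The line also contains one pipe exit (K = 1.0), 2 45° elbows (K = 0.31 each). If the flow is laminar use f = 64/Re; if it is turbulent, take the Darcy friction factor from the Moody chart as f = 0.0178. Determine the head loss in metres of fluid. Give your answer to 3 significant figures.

Reynolds number Re = ρVD/μ = 1150 · 2.54 · 0.187 / 0.00208 = 2.626e+05.
Re > 4000 → turbulent; use the Moody-chart value f = 0.0178.
Total minor-loss coefficient ΣK = 1·1 + 2·0.31 = 1.62.
ΔP = [f·L/D + ΣK]·(ρV²/2) = [0.0178·35.8/0.187 + 1.62]·(1150·2.54²/2) = [3.408 + 1.62]·3710 = 1.865e+04 Pa.
Head loss h_f = ΔP/(ρg) = 1.865e+04/(1150·9.81) = 1.65 m.

h_f ≈ 1.65 m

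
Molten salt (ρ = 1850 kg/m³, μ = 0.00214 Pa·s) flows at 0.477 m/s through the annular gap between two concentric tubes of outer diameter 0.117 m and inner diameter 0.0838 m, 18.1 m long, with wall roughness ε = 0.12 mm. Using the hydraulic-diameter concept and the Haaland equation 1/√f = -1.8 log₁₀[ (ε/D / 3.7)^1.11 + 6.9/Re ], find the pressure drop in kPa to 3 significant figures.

ΔP ≈ 3.89 kPa

Hydraulic diameter D_h = 4A/P = D_o - D_i = 0.117 - 0.0838 = 0.0332 m.
Re = ρVD_h/μ = 1850·0.477·0.0332/0.00214 = 1.369e+04.
ε/D_h = 0.00012/0.0332 = 0.00361; Haaland gives 1/√f = -1.8 log₁₀[0.000456+0.000504] = 5.432, so f = 0.03389.
ΔP = f(L/D_h)(ρV²/2) = 0.03389·18.1/0.0332·210.5 = 3888 Pa.
ΔP = 3.89 kPa.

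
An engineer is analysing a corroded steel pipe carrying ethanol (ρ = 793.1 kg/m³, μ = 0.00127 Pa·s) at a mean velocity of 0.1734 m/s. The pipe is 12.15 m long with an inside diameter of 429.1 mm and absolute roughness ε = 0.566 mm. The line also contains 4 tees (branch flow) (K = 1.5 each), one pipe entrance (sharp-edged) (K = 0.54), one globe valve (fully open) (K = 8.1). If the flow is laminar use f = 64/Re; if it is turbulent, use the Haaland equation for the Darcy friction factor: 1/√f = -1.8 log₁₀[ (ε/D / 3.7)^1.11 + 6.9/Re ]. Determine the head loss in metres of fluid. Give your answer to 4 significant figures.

Reynolds number Re = ρVD/μ = 793.1 · 0.1734 · 0.4291 / 0.00127 = 4.647e+04.
Re > 4000 → turbulent. Relative roughness ε/D = 0.000566/0.4291 = 0.00132. Haaland: 1/√f = -1.8 log₁₀[(0.00132/3.7)^1.11 + 6.9/4.647e+04] = -1.8 log₁₀[0.000149 + 0.000148] = 6.348, so f = 0.02481.
Total minor-loss coefficient ΣK = 4·1.5 + 1·0.54 + 1·8.1 = 14.6.
ΔP = [f·L/D + ΣK]·(ρV²/2) = [0.02481·12.15/0.4291 + 14.6]·(793.1·0.1734²/2) = [0.7026 + 14.6]·11.92 = 182.9 Pa.
Head loss h_f = ΔP/(ρg) = 182.9/(793.1·9.81) = 0.02351 m.

h_f ≈ 0.02351 m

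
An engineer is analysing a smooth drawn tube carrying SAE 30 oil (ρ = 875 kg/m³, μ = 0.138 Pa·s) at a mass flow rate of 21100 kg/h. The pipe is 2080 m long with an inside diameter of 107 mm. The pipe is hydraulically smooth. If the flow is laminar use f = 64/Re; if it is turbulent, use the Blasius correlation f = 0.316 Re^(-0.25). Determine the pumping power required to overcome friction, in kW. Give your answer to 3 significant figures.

ṁ = 21100 kg/h = 21100/3600 = 5.861 kg/s.
A = πD²/4 = π(0.107)²/4 = 0.008992 m²; mean velocity V = ṁ/(ρA) = 5.861/(875 · 0.008992) = 0.7449 m/s.
Reynolds number Re = ρVD/μ = 875 · 0.7449 · 0.107 / 0.138 = 505.4.
Re < 2300 → laminar flow, so f = 64/Re = 64/505.4 = 0.1266 (the turbulent correlation is not needed).
Darcy-Weisbach: ΔP = f(L/D)(ρV²/2) = 0.1266·(2080/0.107)·(875·0.7449²/2) = 0.1266·1.944e+04·242.8 = 5.976e+05 Pa.
Q = ṁ/ρ = 5.861/875 = 0.006698 m³/s.
Pumping power P = QΔP = 0.006698·5.976e+05 = 4003 W = 4.00 kW.

P ≈ 4.00 kW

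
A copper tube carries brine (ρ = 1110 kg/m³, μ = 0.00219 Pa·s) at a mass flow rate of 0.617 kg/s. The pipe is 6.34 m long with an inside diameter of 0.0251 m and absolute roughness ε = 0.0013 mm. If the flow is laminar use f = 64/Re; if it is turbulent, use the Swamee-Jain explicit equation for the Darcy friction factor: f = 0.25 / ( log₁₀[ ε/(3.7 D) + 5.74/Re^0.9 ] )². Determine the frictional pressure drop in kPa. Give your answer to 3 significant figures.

A = πD²/4 = π(0.0251)²/4 = 0.0004948 m²; mean velocity V = ṁ/(ρA) = 0.617/(1110 · 0.0004948) = 1.123 m/s.
Reynolds number Re = ρVD/μ = 1110 · 1.123 · 0.0251 / 0.00219 = 1.429e+04.
Re > 4000 → turbulent. Relative roughness ε/D = 1.3e-06/0.0251 = 5.18e-05. Swamee-Jain: f = 0.25/(log₁₀[5.18e-05/3.7 + 5.74/1.429e+04^0.9])² = 0.25/(log₁₀[1.4e-05 + 0.00105])² = 0.25/(-2.975)² = 0.02825.
Darcy-Weisbach: ΔP = f(L/D)(ρV²/2) = 0.02825·(6.34/0.0251)·(1110·1.123²/2) = 0.02825·252.6·700.4 = 4998 Pa.
ΔP = 4998 Pa = 5.00 kPa.

ΔP ≈ 5.00 kPa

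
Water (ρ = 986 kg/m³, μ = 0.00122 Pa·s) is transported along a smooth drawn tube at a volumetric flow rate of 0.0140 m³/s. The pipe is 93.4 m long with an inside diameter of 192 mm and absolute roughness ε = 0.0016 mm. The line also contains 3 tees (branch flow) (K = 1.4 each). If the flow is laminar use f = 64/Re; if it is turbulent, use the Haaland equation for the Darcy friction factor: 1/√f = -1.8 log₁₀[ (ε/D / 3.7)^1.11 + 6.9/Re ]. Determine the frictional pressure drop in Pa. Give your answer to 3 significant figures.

ΔP ≈ 1550 Pa

Cross-sectional area A = πD²/4 = π(0.192)²/4 = 0.02895 m²; mean velocity V = Q/A = 0.014/0.02895 = 0.4835 m/s.
Reynolds number Re = ρVD/μ = 986 · 0.4835 · 0.192 / 0.00122 = 7.503e+04.
Re > 4000 → turbulent. Relative roughness ε/D = 1.6e-06/0.192 = 8.33e-06. Haaland: 1/√f = -1.8 log₁₀[(8.33e-06/3.7)^1.11 + 6.9/7.503e+04] = -1.8 log₁₀[5.39e-07 + 9.2e-05] = 7.261, so f = 0.01897.
Total minor-loss coefficient ΣK = 3·1.4 = 4.2.
ΔP = [f·L/D + ΣK]·(ρV²/2) = [0.01897·93.4/0.192 + 4.2]·(986·0.4835²/2) = [9.227 + 4.2]·115.3 = 1548 Pa.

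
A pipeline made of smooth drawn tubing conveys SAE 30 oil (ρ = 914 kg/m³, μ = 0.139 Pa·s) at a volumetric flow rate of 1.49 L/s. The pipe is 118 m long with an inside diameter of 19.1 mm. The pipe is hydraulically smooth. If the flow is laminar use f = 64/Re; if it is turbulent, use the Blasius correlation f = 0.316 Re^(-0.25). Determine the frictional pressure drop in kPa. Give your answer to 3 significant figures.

Q = 1.49 L/s = 1.49/1000 = 0.00149 m³/s.
Cross-sectional area A = πD²/4 = π(0.0191)²/4 = 0.0002865 m²; mean velocity V = Q/A = 0.00149/0.0002865 = 5.2 m/s.
Reynolds number Re = ρVD/μ = 914 · 5.2 · 0.0191 / 0.139 = 653.1.
Re < 2300 → laminar flow, so f = 64/Re = 64/653.1 = 0.09799 (the turbulent correlation is not needed).
Darcy-Weisbach: ΔP = f(L/D)(ρV²/2) = 0.09799·(118/0.0191)·(914·5.2²/2) = 0.09799·6178·1.236e+04 = 7.482e+06 Pa.
ΔP = 7.482e+06 Pa = 7480 kPa.

ΔP ≈ 7480 kPa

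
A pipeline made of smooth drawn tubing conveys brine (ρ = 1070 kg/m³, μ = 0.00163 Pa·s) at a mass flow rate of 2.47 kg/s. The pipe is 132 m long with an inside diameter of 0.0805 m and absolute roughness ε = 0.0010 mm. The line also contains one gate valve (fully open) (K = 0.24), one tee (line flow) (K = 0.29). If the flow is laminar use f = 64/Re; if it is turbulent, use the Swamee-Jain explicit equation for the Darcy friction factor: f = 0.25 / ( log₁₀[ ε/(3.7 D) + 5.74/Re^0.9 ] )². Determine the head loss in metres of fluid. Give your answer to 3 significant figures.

h_f ≈ 0.430 m

A = πD²/4 = π(0.0805)²/4 = 0.00509 m²; mean velocity V = ṁ/(ρA) = 2.47/(1070 · 0.00509) = 0.4536 m/s.
Reynolds number Re = ρVD/μ = 1070 · 0.4536 · 0.0805 / 0.00163 = 2.397e+04.
Re > 4000 → turbulent. Relative roughness ε/D = 1e-06/0.0805 = 1.24e-05. Swamee-Jain: f = 0.25/(log₁₀[1.24e-05/3.7 + 5.74/2.397e+04^0.9])² = 0.25/(log₁₀[3.36e-06 + 0.000657])² = 0.25/(-3.181)² = 0.02471.
Total minor-loss coefficient ΣK = 1·0.24 + 1·0.29 = 0.53.
ΔP = [f·L/D + ΣK]·(ρV²/2) = [0.02471·132/0.0805 + 0.53]·(1070·0.4536²/2) = [40.52 + 0.53]·110.1 = 4518 Pa.
Head loss h_f = ΔP/(ρg) = 4518/(1070·9.81) = 0.430 m.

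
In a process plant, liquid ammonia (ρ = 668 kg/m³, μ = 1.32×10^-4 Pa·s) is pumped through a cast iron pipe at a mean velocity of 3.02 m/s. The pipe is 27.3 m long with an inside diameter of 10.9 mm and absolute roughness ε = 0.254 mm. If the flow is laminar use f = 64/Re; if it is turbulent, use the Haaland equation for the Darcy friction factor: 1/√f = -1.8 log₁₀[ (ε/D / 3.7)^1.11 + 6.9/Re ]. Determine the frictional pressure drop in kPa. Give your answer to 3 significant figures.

ΔP ≈ 396 kPa

Reynolds number Re = ρVD/μ = 668 · 3.02 · 0.0109 / 0.000132 = 1.666e+05.
Re > 4000 → turbulent. Relative roughness ε/D = 0.000254/0.0109 = 0.0233. Haaland: 1/√f = -1.8 log₁₀[(0.0233/3.7)^1.11 + 6.9/1.666e+05] = -1.8 log₁₀[0.00361 + 4.14e-05] = 4.388, so f = 0.05193.
Darcy-Weisbach: ΔP = f(L/D)(ρV²/2) = 0.05193·(27.3/0.0109)·(668·3.02²/2) = 0.05193·2505·3046 = 3.962e+05 Pa.
ΔP = 3.962e+05 Pa = 396 kPa.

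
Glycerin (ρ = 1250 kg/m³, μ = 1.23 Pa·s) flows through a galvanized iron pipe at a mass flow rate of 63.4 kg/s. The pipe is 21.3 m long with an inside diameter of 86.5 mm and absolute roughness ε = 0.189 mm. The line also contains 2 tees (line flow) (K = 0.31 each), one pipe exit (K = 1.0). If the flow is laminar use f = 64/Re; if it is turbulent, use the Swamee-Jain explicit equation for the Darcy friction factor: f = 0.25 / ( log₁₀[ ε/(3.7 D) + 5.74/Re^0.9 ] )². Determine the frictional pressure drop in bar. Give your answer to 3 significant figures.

ΔP ≈ 10.4 bar

A = πD²/4 = π(0.0865)²/4 = 0.005877 m²; mean velocity V = ṁ/(ρA) = 63.4/(1250 · 0.005877) = 8.631 m/s.
Reynolds number Re = ρVD/μ = 1250 · 8.631 · 0.0865 / 1.23 = 758.7.
Re < 2300 → laminar flow, so f = 64/Re = 64/758.7 = 0.08435 (the turbulent correlation is not needed).
Total minor-loss coefficient ΣK = 2·0.31 + 1·1 = 1.62.
ΔP = [f·L/D + ΣK]·(ρV²/2) = [0.08435·21.3/0.0865 + 1.62]·(1250·8.631²/2) = [20.77 + 1.62]·4.656e+04 = 1.042e+06 Pa.
ΔP = 1.042e+06 Pa = 10.4 bar.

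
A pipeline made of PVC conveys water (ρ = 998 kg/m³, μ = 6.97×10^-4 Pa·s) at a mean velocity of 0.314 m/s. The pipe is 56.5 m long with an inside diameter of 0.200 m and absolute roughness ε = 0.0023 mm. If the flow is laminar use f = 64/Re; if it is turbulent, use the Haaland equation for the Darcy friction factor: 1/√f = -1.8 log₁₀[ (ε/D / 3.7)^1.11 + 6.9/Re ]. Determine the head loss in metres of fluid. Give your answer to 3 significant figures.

Reynolds number Re = ρVD/μ = 998 · 0.314 · 0.2 / 0.000697 = 8.992e+04.
Re > 4000 → turbulent. Relative roughness ε/D = 2.3e-06/0.2 = 1.15e-05. Haaland: 1/√f = -1.8 log₁₀[(1.15e-05/3.7)^1.11 + 6.9/8.992e+04] = -1.8 log₁₀[7.7e-07 + 7.67e-05] = 7.399, so f = 0.01827.
Darcy-Weisbach: ΔP = f(L/D)(ρV²/2) = 0.01827·(56.5/0.2)·(998·0.314²/2) = 0.01827·282.5·49.2 = 253.9 Pa.
Head loss h_f = ΔP/(ρg) = 253.9/(998·9.81) = 0.0259 m.

h_f ≈ 0.0259 m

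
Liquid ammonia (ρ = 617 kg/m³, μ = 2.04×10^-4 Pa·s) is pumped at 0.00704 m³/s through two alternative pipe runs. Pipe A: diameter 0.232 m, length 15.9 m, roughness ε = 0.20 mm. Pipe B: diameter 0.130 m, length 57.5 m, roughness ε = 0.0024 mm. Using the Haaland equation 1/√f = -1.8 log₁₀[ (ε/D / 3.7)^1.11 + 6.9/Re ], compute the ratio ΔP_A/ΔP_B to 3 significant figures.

Pipe A: V = Q/A = 0.00704/0.04227 = 0.1665 m/s; Re = 1.169e+05; ε/D = 0.000862; Haaland → f = 0.02117; ΔP_A = f(L/D)(ρV²/2) = 12.41 Pa.
Pipe B: V = Q/A = 0.00704/0.01327 = 0.5304 m/s; Re = 2.085e+05; ε/D = 1.85e-05; Haaland → f = 0.01549; ΔP_B = f(L/D)(ρV²/2) = 594.6 Pa.
ΔP_A/ΔP_B = 12.41/594.6 = 0.0209.

ΔP_A/ΔP_B ≈ 0.0209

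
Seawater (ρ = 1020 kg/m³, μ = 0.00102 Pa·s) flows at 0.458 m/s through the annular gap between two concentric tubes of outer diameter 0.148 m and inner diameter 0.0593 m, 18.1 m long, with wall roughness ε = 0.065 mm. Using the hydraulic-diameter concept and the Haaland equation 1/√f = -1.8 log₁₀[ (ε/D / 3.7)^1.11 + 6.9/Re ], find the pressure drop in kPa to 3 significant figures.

Hydraulic diameter D_h = 4A/P = D_o - D_i = 0.148 - 0.0593 = 0.0887 m.
Re = ρVD_h/μ = 1020·0.458·0.0887/0.00102 = 4.062e+04.
ε/D_h = 6.5e-05/0.0887 = 0.000733; Haaland gives 1/√f = -1.8 log₁₀[7.75e-05+0.00017] = 6.492, so f = 0.02373.
ΔP = f(L/D_h)(ρV²/2) = 0.02373·18.1/0.0887·107 = 518 Pa.
ΔP = 0.518 kPa.

ΔP ≈ 0.518 kPa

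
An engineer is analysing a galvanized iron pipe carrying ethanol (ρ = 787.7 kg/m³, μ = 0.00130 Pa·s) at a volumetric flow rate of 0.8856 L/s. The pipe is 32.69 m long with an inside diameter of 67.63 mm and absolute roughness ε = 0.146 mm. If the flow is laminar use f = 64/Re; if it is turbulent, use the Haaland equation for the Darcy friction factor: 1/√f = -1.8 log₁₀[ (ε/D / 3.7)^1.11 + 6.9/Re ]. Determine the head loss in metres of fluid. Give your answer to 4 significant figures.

h_f ≈ 0.05044 m

Q = 0.8856 L/s = 0.8856/1000 = 0.0008856 m³/s.
Cross-sectional area A = πD²/4 = π(0.06763)²/4 = 0.003592 m²; mean velocity V = Q/A = 0.0008856/0.003592 = 0.2465 m/s.
Reynolds number Re = ρVD/μ = 787.7 · 0.2465 · 0.06763 / 0.0013 = 1.01e+04.
Re > 4000 → turbulent. Relative roughness ε/D = 0.000146/0.06763 = 0.00216. Haaland: 1/√f = -1.8 log₁₀[(0.00216/3.7)^1.11 + 6.9/1.01e+04] = -1.8 log₁₀[0.000257 + 0.000683] = 5.448, so f = 0.03369.
Darcy-Weisbach: ΔP = f(L/D)(ρV²/2) = 0.03369·(32.69/0.06763)·(787.7·0.2465²/2) = 0.03369·483.4·23.94 = 389.8 Pa.
Head loss h_f = ΔP/(ρg) = 389.8/(787.7·9.81) = 0.05044 m.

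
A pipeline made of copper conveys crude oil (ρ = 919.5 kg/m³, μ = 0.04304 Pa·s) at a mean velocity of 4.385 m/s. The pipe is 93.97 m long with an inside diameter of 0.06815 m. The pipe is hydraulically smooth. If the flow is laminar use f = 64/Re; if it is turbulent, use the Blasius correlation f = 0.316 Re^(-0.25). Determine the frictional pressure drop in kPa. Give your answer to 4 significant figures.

ΔP ≈ 430.9 kPa

Reynolds number Re = ρVD/μ = 919.5 · 4.385 · 0.06815 / 0.043 = 6384.
Re > 4000 → turbulent. Smooth-pipe (Blasius): f = 0.316 Re^(-0.25) = 0.316/(6384)^0.25 = 0.03535.
Darcy-Weisbach: ΔP = f(L/D)(ρV²/2) = 0.03535·(93.97/0.06815)·(919.5·4.385²/2) = 0.03535·1379·8840 = 4.309e+05 Pa.
ΔP = 4.309e+05 Pa = 430.9 kPa.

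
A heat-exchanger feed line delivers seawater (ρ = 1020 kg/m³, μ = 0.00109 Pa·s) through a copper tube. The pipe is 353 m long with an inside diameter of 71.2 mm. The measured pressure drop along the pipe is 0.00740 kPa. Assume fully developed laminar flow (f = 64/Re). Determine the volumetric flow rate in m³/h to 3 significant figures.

Q ≈ 0.0437 m³/h

For laminar flow, f = 64/Re with Re = ρVD/μ, so Darcy-Weisbach reduces to ΔP = 32μLV/D². Solving for V: V = ΔP·D²/(32μL) = 7.4·(0.0712)²/(32·0.00109·353) = 0.003047 m/s.
Check: Re = ρVD/μ = 1020·0.003047·0.0712/0.00109 = 203 < 2300, so the laminar assumption holds.
Q = V·A = 0.003047·(π/4·0.0712²) = 1.213e-05 m³/s = 0.0437 m³/h.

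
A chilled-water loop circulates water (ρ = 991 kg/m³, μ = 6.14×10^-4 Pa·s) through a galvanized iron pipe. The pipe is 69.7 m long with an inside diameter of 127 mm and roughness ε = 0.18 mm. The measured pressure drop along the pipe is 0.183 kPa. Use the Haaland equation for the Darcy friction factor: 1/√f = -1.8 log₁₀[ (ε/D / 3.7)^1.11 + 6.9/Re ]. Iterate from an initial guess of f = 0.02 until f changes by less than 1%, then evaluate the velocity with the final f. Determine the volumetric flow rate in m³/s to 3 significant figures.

Q ≈ 0.00203 m³/s

Rearranging Darcy-Weisbach: V = √(2·ΔP·D/(f·L·ρ)). With ε/D = 0.00018/0.127 = 0.00142, iterate starting from f = 0.02:
  f = 0.02 → V = √(2·183·0.127/(0.02·69.7·991)) = 0.1834 m/s; Re = ρVD/μ = 3.76e+04; f → 0.02574
  f = 0.02574 → V = 0.1617 m/s; Re = 3.314e+04; f → 0.0262
  f = 0.0262 → V = 0.1603 m/s; Re = 3.285e+04; f → 0.02623
Converged (Δf/f < 1%). With the final f = 0.02623: V = √(2·183·0.127/(0.02623·69.7·991)) = 0.1602 m/s.
Q = V·A = 0.1602·(π/4·0.127²) = 0.002029 m³/s = 0.00203 m³/s.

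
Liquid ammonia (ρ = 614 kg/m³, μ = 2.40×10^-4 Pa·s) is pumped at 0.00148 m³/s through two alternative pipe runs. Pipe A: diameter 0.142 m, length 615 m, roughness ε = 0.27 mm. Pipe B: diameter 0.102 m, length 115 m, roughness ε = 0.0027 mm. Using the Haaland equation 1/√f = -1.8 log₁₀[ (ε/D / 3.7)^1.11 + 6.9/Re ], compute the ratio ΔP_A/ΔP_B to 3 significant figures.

Pipe A: V = Q/A = 0.00148/0.01584 = 0.09345 m/s; Re = 3.395e+04; ε/D = 0.0019; Haaland → f = 0.02718; ΔP_A = f(L/D)(ρV²/2) = 315.6 Pa.
Pipe B: V = Q/A = 0.00148/0.008171 = 0.1811 m/s; Re = 4.726e+04; ε/D = 2.65e-05; Haaland → f = 0.02104; ΔP_B = f(L/D)(ρV²/2) = 238.9 Pa.
ΔP_A/ΔP_B = 315.6/238.9 = 1.32.

ΔP_A/ΔP_B ≈ 1.32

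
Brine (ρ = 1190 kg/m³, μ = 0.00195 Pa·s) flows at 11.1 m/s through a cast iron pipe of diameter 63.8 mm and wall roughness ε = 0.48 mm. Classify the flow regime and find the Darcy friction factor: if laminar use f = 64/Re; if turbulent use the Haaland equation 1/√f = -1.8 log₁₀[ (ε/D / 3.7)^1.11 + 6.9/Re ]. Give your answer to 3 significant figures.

f ≈ 0.0347

Re = ρVD/μ = 1190·11.1·0.0638/0.00195 = 4.322e+05.
Re > 4000 → turbulent. ε/D = 0.00048/0.0638 = 0.00752; Haaland: 1/√f = -1.8 log₁₀[0.00103 + 1.6e-05] = 5.366, so f = 0.03473.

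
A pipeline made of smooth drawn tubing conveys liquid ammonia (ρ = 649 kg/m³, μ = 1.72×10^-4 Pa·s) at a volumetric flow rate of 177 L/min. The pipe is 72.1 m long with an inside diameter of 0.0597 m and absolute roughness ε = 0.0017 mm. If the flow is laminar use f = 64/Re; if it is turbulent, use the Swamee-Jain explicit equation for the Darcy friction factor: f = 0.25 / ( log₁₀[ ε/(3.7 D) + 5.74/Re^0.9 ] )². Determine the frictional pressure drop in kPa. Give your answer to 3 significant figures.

ΔP ≈ 6.66 kPa

Q = 177 L/min = 177/60000 = 0.00295 m³/s.
Cross-sectional area A = πD²/4 = π(0.0597)²/4 = 0.002799 m²; mean velocity V = Q/A = 0.00295/0.002799 = 1.054 m/s.
Reynolds number Re = ρVD/μ = 649 · 1.054 · 0.0597 / 0.000172 = 2.374e+05.
Re > 4000 → turbulent. Relative roughness ε/D = 1.7e-06/0.0597 = 2.85e-05. Swamee-Jain: f = 0.25/(log₁₀[2.85e-05/3.7 + 5.74/2.374e+05^0.9])² = 0.25/(log₁₀[7.7e-06 + 8.34e-05])² = 0.25/(-4.041)² = 0.01531.
Darcy-Weisbach: ΔP = f(L/D)(ρV²/2) = 0.01531·(72.1/0.0597)·(649·1.054²/2) = 0.01531·1208·360.4 = 6665 Pa.
ΔP = 6665 Pa = 6.66 kPa.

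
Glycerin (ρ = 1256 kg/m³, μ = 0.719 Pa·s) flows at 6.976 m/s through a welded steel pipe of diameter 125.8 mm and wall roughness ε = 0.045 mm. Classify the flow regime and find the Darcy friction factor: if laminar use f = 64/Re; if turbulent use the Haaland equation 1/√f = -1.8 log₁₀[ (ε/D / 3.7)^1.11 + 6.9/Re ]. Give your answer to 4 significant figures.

Re = ρVD/μ = 1256·6.976·0.1258/0.719 = 1533.
Re < 2300 → laminar, so f = 64/Re = 0.04175 (roughness is irrelevant in laminar flow).

f ≈ 0.04175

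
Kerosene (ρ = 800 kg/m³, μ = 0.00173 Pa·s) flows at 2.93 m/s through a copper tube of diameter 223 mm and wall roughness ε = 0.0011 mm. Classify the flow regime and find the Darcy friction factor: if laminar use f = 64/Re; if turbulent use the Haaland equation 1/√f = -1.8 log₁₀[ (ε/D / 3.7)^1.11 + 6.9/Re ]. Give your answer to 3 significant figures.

Re = ρVD/μ = 800·2.93·0.223/0.00173 = 3.021e+05.
Re > 4000 → turbulent. ε/D = 1.1e-06/0.223 = 4.93e-06; Haaland: 1/√f = -1.8 log₁₀[3.01e-07 + 2.28e-05] = 8.344, so f = 0.01436.

f ≈ 0.0144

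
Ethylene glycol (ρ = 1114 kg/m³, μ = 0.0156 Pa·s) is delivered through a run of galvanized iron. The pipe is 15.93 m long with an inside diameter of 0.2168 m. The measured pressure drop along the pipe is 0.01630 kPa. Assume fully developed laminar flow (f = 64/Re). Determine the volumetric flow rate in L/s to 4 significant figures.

For laminar flow, f = 64/Re with Re = ρVD/μ, so Darcy-Weisbach reduces to ΔP = 32μLV/D². Solving for V: V = ΔP·D²/(32μL) = 16.3·(0.2168)²/(32·0.0156·15.93) = 0.09634 m/s.
Check: Re = ρVD/μ = 1114·0.09634·0.2168/0.0156 = 1492 < 2300, so the laminar assumption holds.
Q = V·A = 0.09634·(π/4·0.2168²) = 0.003557 m³/s = 3.557 L/s.

Q ≈ 3.557 L/s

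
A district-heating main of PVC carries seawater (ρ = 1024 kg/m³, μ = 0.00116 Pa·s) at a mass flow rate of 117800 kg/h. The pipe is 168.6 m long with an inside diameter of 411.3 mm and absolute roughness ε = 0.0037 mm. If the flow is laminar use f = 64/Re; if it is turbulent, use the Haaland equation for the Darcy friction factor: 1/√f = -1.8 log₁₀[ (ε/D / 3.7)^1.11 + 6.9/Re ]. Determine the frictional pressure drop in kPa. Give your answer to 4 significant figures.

ṁ = 117800 kg/h = 117800/3600 = 32.72 kg/s.
A = πD²/4 = π(0.4113)²/4 = 0.1329 m²; mean velocity V = ṁ/(ρA) = 32.72/(1024 · 0.1329) = 0.2405 m/s.
Reynolds number Re = ρVD/μ = 1024 · 0.2405 · 0.4113 / 0.00116 = 8.732e+04.
Re > 4000 → turbulent. Relative roughness ε/D = 3.7e-06/0.4113 = 9e-06. Haaland: 1/√f = -1.8 log₁₀[(9e-06/3.7)^1.11 + 6.9/8.732e+04] = -1.8 log₁₀[5.87e-07 + 7.9e-05] = 7.378, so f = 0.01837.
Darcy-Weisbach: ΔP = f(L/D)(ρV²/2) = 0.01837·(168.6/0.4113)·(1024·0.2405²/2) = 0.01837·409.9·29.62 = 223 Pa.
ΔP = 223 Pa = 0.2230 kPa.

ΔP ≈ 0.2230 kPa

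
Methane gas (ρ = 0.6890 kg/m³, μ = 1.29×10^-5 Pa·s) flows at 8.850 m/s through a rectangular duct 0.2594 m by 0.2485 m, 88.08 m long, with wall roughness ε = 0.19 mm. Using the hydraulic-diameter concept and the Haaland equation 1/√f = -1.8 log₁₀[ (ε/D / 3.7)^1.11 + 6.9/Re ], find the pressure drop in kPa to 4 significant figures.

ΔP ≈ 0.1936 kPa

Hydraulic diameter D_h = 4A/P = 4·(0.2594·0.2485)/(2·(0.2594+0.2485)) = 0.2578/1.016 = 0.2538 m.
Re = ρVD_h/μ = 0.689·8.85·0.2538/1.29e-05 = 1.2e+05.
ε/D_h = 0.00019/0.2538 = 0.000749; Haaland gives 1/√f = -1.8 log₁₀[7.94e-05+5.75e-05] = 6.955, so f = 0.02068.
ΔP = f(L/D_h)(ρV²/2) = 0.02068·88.08/0.2538·26.98 = 193.6 Pa.
ΔP = 0.1936 kPa.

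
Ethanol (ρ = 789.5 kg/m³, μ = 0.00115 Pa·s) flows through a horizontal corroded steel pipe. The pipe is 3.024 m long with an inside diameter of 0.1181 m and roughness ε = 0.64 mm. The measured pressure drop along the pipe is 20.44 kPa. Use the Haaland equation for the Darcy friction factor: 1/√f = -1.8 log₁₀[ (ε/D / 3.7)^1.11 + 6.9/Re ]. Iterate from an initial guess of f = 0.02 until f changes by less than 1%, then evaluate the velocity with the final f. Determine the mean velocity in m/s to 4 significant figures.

Rearranging Darcy-Weisbach: V = √(2·ΔP·D/(f·L·ρ)). With ε/D = 0.00064/0.1181 = 0.00542, iterate starting from f = 0.02:
  f = 0.02 → V = √(2·2.044e+04·0.1181/(0.02·3.024·789.5)) = 10.06 m/s; Re = ρVD/μ = 8.153e+05; f → 0.03129
  f = 0.03129 → V = 8.04 m/s; Re = 6.519e+05; f → 0.03131
Converged (Δf/f < 1%). With the final f = 0.03131: V = √(2·2.044e+04·0.1181/(0.03131·3.024·789.5)) = 8.037 m/s.

V ≈ 8.037 m/s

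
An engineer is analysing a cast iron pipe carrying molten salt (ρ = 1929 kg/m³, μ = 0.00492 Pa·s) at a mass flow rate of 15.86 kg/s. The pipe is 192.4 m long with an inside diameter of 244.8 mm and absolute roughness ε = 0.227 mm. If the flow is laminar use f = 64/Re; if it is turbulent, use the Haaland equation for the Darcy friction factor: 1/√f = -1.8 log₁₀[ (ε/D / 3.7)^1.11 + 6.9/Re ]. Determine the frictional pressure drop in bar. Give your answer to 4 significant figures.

ΔP ≈ 0.006594 bar

A = πD²/4 = π(0.2448)²/4 = 0.04707 m²; mean velocity V = ṁ/(ρA) = 15.86/(1929 · 0.04707) = 0.1747 m/s.
Reynolds number Re = ρVD/μ = 1929 · 0.1747 · 0.2448 / 0.00492 = 1.677e+04.
Re > 4000 → turbulent. Relative roughness ε/D = 0.000227/0.2448 = 0.000927. Haaland: 1/√f = -1.8 log₁₀[(0.000927/3.7)^1.11 + 6.9/1.677e+04] = -1.8 log₁₀[0.000101 + 0.000412] = 5.923, so f = 0.0285.
Darcy-Weisbach: ΔP = f(L/D)(ρV²/2) = 0.0285·(192.4/0.2448)·(1929·0.1747²/2) = 0.0285·785.9·29.43 = 659.4 Pa.
ΔP = 659.4 Pa = 0.006594 bar.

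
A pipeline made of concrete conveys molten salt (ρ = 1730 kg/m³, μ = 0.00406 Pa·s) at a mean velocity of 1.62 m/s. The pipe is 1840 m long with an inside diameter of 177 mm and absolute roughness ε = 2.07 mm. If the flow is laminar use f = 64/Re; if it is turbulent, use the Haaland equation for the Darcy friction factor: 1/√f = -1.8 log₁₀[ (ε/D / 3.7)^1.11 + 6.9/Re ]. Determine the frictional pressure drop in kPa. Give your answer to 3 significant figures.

Reynolds number Re = ρVD/μ = 1730 · 1.62 · 0.177 / 0.00406 = 1.222e+05.
Re > 4000 → turbulent. Relative roughness ε/D = 0.00207/0.177 = 0.0117. Haaland: 1/√f = -1.8 log₁₀[(0.0117/3.7)^1.11 + 6.9/1.222e+05] = -1.8 log₁₀[0.00168 + 5.65e-05] = 4.97, so f = 0.04049.
Darcy-Weisbach: ΔP = f(L/D)(ρV²/2) = 0.04049·(1840/0.177)·(1730·1.62²/2) = 0.04049·1.04e+04·2270 = 9.556e+05 Pa.
ΔP = 9.556e+05 Pa = 956 kPa.

ΔP ≈ 956 kPa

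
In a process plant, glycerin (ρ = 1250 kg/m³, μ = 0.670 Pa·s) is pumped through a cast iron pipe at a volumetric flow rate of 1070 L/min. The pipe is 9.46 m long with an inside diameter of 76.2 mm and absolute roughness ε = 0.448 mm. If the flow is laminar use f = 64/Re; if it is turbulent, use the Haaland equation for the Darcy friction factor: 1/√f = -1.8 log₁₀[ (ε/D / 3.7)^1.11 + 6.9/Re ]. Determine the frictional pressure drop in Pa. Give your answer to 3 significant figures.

Q = 1070 L/min = 1070/60000 = 0.01783 m³/s.
Cross-sectional area A = πD²/4 = π(0.0762)²/4 = 0.00456 m²; mean velocity V = Q/A = 0.01783/0.00456 = 3.911 m/s.
Reynolds number Re = ρVD/μ = 1250 · 3.911 · 0.0762 / 0.67 = 555.9.
Re < 2300 → laminar flow, so f = 64/Re = 64/555.9 = 0.1151 (the turbulent correlation is not needed).
Darcy-Weisbach: ΔP = f(L/D)(ρV²/2) = 0.1151·(9.46/0.0762)·(1250·3.911²/2) = 0.1151·124.1·9558 = 1.366e+05 Pa.

ΔP ≈ 137000 Pa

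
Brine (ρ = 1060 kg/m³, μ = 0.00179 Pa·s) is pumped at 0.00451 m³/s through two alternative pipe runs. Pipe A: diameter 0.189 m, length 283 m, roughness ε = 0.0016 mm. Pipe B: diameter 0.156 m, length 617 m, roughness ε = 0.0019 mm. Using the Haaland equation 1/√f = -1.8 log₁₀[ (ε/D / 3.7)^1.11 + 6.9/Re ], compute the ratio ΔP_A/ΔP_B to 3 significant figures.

Pipe A: V = Q/A = 0.00451/0.02806 = 0.1608 m/s; Re = 1.799e+04; ε/D = 8.47e-06; Haaland → f = 0.02646; ΔP_A = f(L/D)(ρV²/2) = 542.6 Pa.
Pipe B: V = Q/A = 0.00451/0.01911 = 0.236 m/s; Re = 2.18e+04; ε/D = 1.22e-05; Haaland → f = 0.02522; ΔP_B = f(L/D)(ρV²/2) = 2943 Pa.
ΔP_A/ΔP_B = 542.6/2943 = 0.184.

ΔP_A/ΔP_B ≈ 0.184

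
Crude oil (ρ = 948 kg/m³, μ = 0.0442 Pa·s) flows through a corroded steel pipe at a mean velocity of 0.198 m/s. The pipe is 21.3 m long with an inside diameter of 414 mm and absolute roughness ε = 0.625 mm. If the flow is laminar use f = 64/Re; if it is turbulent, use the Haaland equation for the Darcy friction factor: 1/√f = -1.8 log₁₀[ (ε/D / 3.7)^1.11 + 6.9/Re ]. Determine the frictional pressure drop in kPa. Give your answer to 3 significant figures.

ΔP ≈ 0.0348 kPa

Reynolds number Re = ρVD/μ = 948 · 0.198 · 0.414 / 0.0442 = 1758.
Re < 2300 → laminar flow, so f = 64/Re = 64/1758 = 0.0364 (the turbulent correlation is not needed).
Darcy-Weisbach: ΔP = f(L/D)(ρV²/2) = 0.0364·(21.3/0.414)·(948·0.198²/2) = 0.0364·51.45·18.58 = 34.8 Pa.
ΔP = 34.8 Pa = 0.0348 kPa.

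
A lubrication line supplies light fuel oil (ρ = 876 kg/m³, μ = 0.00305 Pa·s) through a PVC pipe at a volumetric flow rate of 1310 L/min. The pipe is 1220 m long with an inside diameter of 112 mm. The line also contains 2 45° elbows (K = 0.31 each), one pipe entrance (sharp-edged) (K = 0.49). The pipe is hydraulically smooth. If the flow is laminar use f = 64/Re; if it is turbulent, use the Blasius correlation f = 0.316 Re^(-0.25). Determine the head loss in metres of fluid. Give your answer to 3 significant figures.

h_f ≈ 53.0 m

Q = 1310 L/min = 1310/60000 = 0.02183 m³/s.
Cross-sectional area A = πD²/4 = π(0.112)²/4 = 0.009852 m²; mean velocity V = Q/A = 0.02183/0.009852 = 2.216 m/s.
Reynolds number Re = ρVD/μ = 876 · 2.216 · 0.112 / 0.00305 = 7.129e+04.
Re > 4000 → turbulent. Smooth-pipe (Blasius): f = 0.316 Re^(-0.25) = 0.316/(7.129e+04)^0.25 = 0.01934.
Total minor-loss coefficient ΣK = 2·0.31 + 1·0.49 = 1.11.
ΔP = [f·L/D + ΣK]·(ρV²/2) = [0.01934·1220/0.112 + 1.11]·(876·2.216²/2) = [210.7 + 1.11]·2151 = 4.555e+05 Pa.
Head loss h_f = ΔP/(ρg) = 4.555e+05/(876·9.81) = 53.0 m.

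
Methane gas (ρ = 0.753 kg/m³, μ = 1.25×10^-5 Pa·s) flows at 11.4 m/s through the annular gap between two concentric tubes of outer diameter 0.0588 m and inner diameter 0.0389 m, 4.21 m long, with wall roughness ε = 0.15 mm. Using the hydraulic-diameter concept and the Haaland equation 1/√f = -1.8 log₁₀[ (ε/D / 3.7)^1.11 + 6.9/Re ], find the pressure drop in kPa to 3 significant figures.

ΔP ≈ 0.404 kPa

Hydraulic diameter D_h = 4A/P = D_o - D_i = 0.0588 - 0.0389 = 0.0199 m.
Re = ρVD_h/μ = 0.753·11.4·0.0199/1.25e-05 = 1.367e+04.
ε/D_h = 0.00015/0.0199 = 0.00754; Haaland gives 1/√f = -1.8 log₁₀[0.00103+0.000505] = 5.065, so f = 0.03898.
ΔP = f(L/D_h)(ρV²/2) = 0.03898·4.21/0.0199·48.93 = 403.5 Pa.
ΔP = 0.404 kPa.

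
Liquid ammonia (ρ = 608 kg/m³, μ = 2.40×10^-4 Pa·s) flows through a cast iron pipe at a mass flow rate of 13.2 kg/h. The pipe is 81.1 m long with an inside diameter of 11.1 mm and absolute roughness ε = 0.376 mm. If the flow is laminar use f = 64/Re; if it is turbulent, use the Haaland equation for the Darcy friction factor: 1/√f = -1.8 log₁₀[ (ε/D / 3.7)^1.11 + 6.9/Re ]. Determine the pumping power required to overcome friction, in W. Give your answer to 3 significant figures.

P ≈ 0.00190 W

ṁ = 13.2 kg/h = 13.2/3600 = 0.003667 kg/s.
A = πD²/4 = π(0.0111)²/4 = 9.677e-05 m²; mean velocity V = ṁ/(ρA) = 0.003667/(608 · 9.677e-05) = 0.06232 m/s.
Reynolds number Re = ρVD/μ = 608 · 0.06232 · 0.0111 / 0.00024 = 1752.
Re < 2300 → laminar flow, so f = 64/Re = 64/1752 = 0.03652 (the turbulent correlation is not needed).
Darcy-Weisbach: ΔP = f(L/D)(ρV²/2) = 0.03652·(81.1/0.0111)·(608·0.06232²/2) = 0.03652·7306·1.181 = 315 Pa.
Q = ṁ/ρ = 0.003667/608 = 6.031e-06 m³/s.
Pumping power P = QΔP = 6.031e-06·315 = 0.001900 W = 0.00190 W.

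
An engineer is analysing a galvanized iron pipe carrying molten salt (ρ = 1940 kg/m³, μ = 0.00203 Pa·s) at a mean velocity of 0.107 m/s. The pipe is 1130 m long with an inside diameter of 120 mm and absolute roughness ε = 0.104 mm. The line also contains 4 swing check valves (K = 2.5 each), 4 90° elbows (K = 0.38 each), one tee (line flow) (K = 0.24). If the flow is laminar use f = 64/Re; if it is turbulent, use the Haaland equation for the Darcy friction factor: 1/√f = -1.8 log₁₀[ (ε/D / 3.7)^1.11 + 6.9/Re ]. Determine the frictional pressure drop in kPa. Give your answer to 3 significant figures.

Reynolds number Re = ρVD/μ = 1940 · 0.107 · 0.12 / 0.00203 = 1.227e+04.
Re > 4000 → turbulent. Relative roughness ε/D = 0.000104/0.12 = 0.000867. Haaland: 1/√f = -1.8 log₁₀[(0.000867/3.7)^1.11 + 6.9/1.227e+04] = -1.8 log₁₀[9.34e-05 + 0.000562] = 5.73, so f = 0.03046.
Total minor-loss coefficient ΣK = 4·2.5 + 4·0.38 + 1·0.24 = 11.8.
ΔP = [f·L/D + ΣK]·(ρV²/2) = [0.03046·1130/0.12 + 11.8]·(1940·0.107²/2) = [286.8 + 11.8]·11.11 = 3316 Pa.
ΔP = 3316 Pa = 3.32 kPa.

ΔP ≈ 3.32 kPa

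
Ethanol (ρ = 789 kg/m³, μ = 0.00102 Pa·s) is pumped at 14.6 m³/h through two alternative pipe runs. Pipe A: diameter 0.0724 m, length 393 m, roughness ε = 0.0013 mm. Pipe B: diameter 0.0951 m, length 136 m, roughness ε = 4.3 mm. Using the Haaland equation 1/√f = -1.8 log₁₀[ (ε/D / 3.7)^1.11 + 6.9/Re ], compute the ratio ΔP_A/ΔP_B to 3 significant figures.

ΔP_A/ΔP_B ≈ 3.32

Pipe A: V = Q/A = 0.004056/0.004117 = 0.9851 m/s; Re = 5.517e+04; ε/D = 1.8e-05; Haaland → f = 0.02031; ΔP_A = f(L/D)(ρV²/2) = 4.22e+04 Pa.
Pipe B: V = Q/A = 0.004056/0.007103 = 0.571 m/s; Re = 4.2e+04; ε/D = 0.0452; Haaland → f = 0.06907; ΔP_B = f(L/D)(ρV²/2) = 1.27e+04 Pa.
ΔP_A/ΔP_B = 4.22e+04/1.27e+04 = 3.32.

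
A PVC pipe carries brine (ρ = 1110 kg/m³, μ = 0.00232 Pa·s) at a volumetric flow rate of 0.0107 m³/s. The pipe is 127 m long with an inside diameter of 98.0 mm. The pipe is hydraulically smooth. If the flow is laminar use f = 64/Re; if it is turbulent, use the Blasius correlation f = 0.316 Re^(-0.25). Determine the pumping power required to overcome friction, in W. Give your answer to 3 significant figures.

Cross-sectional area A = πD²/4 = π(0.098)²/4 = 0.007543 m²; mean velocity V = Q/A = 0.0107/0.007543 = 1.419 m/s.
Reynolds number Re = ρVD/μ = 1110 · 1.419 · 0.098 / 0.00232 = 6.651e+04.
Re > 4000 → turbulent. Smooth-pipe (Blasius): f = 0.316 Re^(-0.25) = 0.316/(6.651e+04)^0.25 = 0.01968.
Darcy-Weisbach: ΔP = f(L/D)(ρV²/2) = 0.01968·(127/0.098)·(1110·1.419²/2) = 0.01968·1296·1117 = 2.848e+04 Pa.
Pumping power P = QΔP = 0.0107·2.848e+04 = 304.7 W = 305 W.

P ≈ 305 W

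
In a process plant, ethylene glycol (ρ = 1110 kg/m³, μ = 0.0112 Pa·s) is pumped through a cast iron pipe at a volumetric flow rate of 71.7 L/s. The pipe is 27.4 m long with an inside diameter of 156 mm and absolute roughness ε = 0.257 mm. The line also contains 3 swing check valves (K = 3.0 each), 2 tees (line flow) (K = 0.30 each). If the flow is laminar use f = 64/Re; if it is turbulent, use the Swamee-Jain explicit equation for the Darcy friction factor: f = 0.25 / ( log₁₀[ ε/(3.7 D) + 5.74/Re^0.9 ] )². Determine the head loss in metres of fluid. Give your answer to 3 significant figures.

Q = 71.7 L/s = 71.7/1000 = 0.0717 m³/s.
Cross-sectional area A = πD²/4 = π(0.156)²/4 = 0.01911 m²; mean velocity V = Q/A = 0.0717/0.01911 = 3.751 m/s.
Reynolds number Re = ρVD/μ = 1110 · 3.751 · 0.156 / 0.0112 = 5.8e+04.
Re > 4000 → turbulent. Relative roughness ε/D = 0.000257/0.156 = 0.00165. Swamee-Jain: f = 0.25/(log₁₀[0.00165/3.7 + 5.74/5.8e+04^0.9])² = 0.25/(log₁₀[0.000445 + 0.000296])² = 0.25/(-3.13)² = 0.02552.
Total minor-loss coefficient ΣK = 3·3 + 2·0.3 = 9.6.
ΔP = [f·L/D + ΣK]·(ρV²/2) = [0.02552·27.4/0.156 + 9.6]·(1110·3.751²/2) = [4.483 + 9.6]·7810 = 1.1e+05 Pa.
Head loss h_f = ΔP/(ρg) = 1.1e+05/(1110·9.81) = 10.1 m.

h_f ≈ 10.1 m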